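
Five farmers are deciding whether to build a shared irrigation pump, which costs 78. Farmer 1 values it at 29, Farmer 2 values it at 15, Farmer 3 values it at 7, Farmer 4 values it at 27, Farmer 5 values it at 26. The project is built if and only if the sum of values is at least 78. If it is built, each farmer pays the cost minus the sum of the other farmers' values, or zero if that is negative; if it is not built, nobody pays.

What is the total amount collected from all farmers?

Total value 104 ≥ cost 78, so it is built.
Farmer 1: others sum to 75; max(0, 78 - 75) = 3.
Farmer 2: others sum to 89; max(0, 78 - 89) = 0.
Farmer 3: others sum to 97; max(0, 78 - 97) = 0.
Farmer 4: others sum to 77; max(0, 78 - 77) = 1.
Farmer 5: others sum to 78; max(0, 78 - 78) = 0.
Total collected = 3 + 0 + 0 + 1 + 0 = 4.

4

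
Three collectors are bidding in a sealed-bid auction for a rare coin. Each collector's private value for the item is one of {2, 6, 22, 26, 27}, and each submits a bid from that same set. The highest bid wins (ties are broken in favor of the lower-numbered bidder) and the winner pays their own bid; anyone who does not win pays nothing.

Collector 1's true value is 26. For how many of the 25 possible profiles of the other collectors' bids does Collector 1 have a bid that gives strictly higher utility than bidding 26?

9

Others bid (2, 2): truth gives 0; bid 2 gives 24 > 0. Violating.
Others bid (2, 6): truth gives 0; bid 6 gives 20 > 0. Violating.
Others bid (2, 22): truth gives 0; bid 22 gives 4 > 0. Violating.
Others bid (6, 2): truth gives 0; bid 6 gives 20 > 0. Violating.
Others bid (2, 26): truth gives 0; no alternative beats it.
Others bid (2, 27): truth gives 0; no alternative beats it.
(Checking all 25 profiles: 9 have a profitable deviation, 16 do not.)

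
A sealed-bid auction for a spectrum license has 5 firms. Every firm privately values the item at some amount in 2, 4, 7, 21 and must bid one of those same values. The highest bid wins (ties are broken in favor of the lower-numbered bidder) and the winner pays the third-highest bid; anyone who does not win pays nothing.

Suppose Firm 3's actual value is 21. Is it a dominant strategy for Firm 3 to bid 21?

Yes

Check each profile of the others' bids and compare truth against every alternative bid.
Others bid (2, 2, 2, 21): truth gives 19, best alternative gives 0.
Others bid (2, 2, 21, 2): truth gives 19, best alternative gives 0.
Others bid (2, 7, 2, 2): truth gives 19, best alternative gives 0.
Others bid (7, 2, 2, 2): truth gives 19, best alternative gives 0.
Others bid (2, 2, 4, 21): truth gives 17, best alternative gives 0.
Others bid (2, 2, 21, 4): truth gives 17, best alternative gives 0.
(Remaining 250 profiles checked similarly; truth is weakly best in each.)
In every case the truthful bid is at least as good as any alternative, so it is a dominant strategy.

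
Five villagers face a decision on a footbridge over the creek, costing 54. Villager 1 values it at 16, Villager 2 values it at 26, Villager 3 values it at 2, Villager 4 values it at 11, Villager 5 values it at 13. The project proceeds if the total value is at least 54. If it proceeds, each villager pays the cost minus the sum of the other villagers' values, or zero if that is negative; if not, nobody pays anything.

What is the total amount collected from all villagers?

Total value 68 ≥ cost 54, so it is built.
Villager 1: others sum to 52; max(0, 54 - 52) = 2.
Villager 2: others sum to 42; max(0, 54 - 42) = 12.
Villager 3: others sum to 66; max(0, 54 - 66) = 0.
Villager 4: others sum to 57; max(0, 54 - 57) = 0.
Villager 5: others sum to 55; max(0, 54 - 55) = 0.
Total collected = 2 + 12 + 0 + 0 + 0 = 14.

14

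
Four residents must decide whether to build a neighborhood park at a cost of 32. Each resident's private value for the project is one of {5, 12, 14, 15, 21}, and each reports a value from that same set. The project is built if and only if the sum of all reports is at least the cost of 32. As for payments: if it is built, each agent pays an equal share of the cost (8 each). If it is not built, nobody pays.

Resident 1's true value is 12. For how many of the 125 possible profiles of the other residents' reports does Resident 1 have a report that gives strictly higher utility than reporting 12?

Others report (5, 5, 5): truth gives 0; report 21 gives 4 > 0. Violating.
Others report (5, 5, 12): truth gives 4; no alternative beats it.
Others report (5, 5, 14): truth gives 4; no alternative beats it.
(Checking all 125 profiles: 1 has a profitable deviation, 124 do not.)

1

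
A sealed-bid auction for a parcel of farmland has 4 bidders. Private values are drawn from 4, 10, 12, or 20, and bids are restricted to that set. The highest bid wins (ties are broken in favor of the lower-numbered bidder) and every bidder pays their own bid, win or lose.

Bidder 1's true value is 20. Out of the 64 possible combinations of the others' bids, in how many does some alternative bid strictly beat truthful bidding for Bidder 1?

27

Others bid (4, 4, 4): truth gives 0; bid 4 gives 16 > 0. Violating.
Others bid (4, 4, 10): truth gives 0; bid 10 gives 10 > 0. Violating.
Others bid (4, 4, 12): truth gives 0; bid 12 gives 8 > 0. Violating.
Others bid (4, 10, 4): truth gives 0; bid 10 gives 10 > 0. Violating.
Others bid (4, 4, 20): truth gives 0; no alternative beats it.
Others bid (4, 10, 20): truth gives 0; no alternative beats it.
(Checking all 64 profiles: 27 have a profitable deviation, 37 do not.)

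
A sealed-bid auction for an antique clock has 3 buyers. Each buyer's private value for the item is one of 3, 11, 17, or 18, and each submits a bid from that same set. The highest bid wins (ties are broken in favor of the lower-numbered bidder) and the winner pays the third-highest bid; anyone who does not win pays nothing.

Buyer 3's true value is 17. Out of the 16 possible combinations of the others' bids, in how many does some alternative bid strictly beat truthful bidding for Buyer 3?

4

Others bid (3, 17): truth gives 0; bid 18 gives 14 > 0. Violating.
Others bid (11, 17): truth gives 0; bid 18 gives 6 > 0. Violating.
Others bid (17, 3): truth gives 0; bid 18 gives 14 > 0. Violating.
Others bid (17, 11): truth gives 0; bid 18 gives 6 > 0. Violating.
Others bid (3, 3): truth gives 14; no alternative beats it.
Others bid (3, 11): truth gives 14; no alternative beats it.
(Checking all 16 profiles: 4 have a profitable deviation, 12 do not.)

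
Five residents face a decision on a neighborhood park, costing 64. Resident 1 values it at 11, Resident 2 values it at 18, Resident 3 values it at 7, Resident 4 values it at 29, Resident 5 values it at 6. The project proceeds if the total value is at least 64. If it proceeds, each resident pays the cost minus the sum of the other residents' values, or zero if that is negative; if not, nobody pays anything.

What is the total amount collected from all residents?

37

Total value 71 ≥ cost 64, so it is built.
Resident 1: others sum to 60; max(0, 64 - 60) = 4.
Resident 2: others sum to 53; max(0, 64 - 53) = 11.
Resident 3: others sum to 64; max(0, 64 - 64) = 0.
Resident 4: others sum to 42; max(0, 64 - 42) = 22.
Resident 5: others sum to 65; max(0, 64 - 65) = 0.
Total collected = 4 + 11 + 0 + 22 + 0 = 37.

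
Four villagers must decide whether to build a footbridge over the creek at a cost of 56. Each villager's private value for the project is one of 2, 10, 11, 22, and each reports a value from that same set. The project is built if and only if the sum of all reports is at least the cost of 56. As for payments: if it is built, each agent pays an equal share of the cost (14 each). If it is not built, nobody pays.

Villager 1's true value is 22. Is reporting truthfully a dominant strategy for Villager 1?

Yes

Check each profile of the others' reports and compare truth against every alternative report.
Others report (2, 10, 22): truth gives 8, best alternative gives 0.
Others report (2, 11, 22): truth gives 8, best alternative gives 0.
Others report (2, 22, 10): truth gives 8, best alternative gives 0.
Others report (2, 22, 11): truth gives 8, best alternative gives 0.
Others report (10, 2, 22): truth gives 8, best alternative gives 0.
Others report (10, 10, 22): truth gives 8, best alternative gives 0.
(Remaining 58 profiles checked similarly; truth is weakly best in each.)
In every case the truthful report is at least as good as any alternative, so it is a dominant strategy.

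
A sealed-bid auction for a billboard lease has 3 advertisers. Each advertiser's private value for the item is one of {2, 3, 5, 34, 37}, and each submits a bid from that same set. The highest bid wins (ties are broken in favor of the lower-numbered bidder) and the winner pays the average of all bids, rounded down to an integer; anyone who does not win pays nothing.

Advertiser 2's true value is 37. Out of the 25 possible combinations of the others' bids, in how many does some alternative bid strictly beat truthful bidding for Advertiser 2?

Others bid (2, 2): truth gives 24; bid 3 gives 35 > 24. Violating.
Others bid (2, 3): truth gives 23; bid 3 gives 35 > 23. Violating.
Others bid (2, 5): truth gives 23; bid 5 gives 33 > 23. Violating.
Others bid (2, 34): truth gives 13; bid 34 gives 14 > 13. Violating.
Others bid (2, 37): truth gives 12; no alternative beats it.
Others bid (3, 37): truth gives 12; no alternative beats it.
(Checking all 25 profiles: 12 have a profitable deviation, 13 do not.)

12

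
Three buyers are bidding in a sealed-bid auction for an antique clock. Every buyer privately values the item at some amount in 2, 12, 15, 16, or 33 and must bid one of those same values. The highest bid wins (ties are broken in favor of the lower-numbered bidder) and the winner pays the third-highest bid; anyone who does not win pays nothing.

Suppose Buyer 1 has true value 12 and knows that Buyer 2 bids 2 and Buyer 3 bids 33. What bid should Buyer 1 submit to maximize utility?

33

Bid 2: loses, pays 0, utility 0.
Bid 12: loses, pays 0, utility 0.
Bid 15: loses, pays 0, utility 0.
Bid 16: loses, pays 0, utility 0.
Bid 33: wins, pays 2, utility 12 - 2 = 10.
The best choice is 33 with utility 10.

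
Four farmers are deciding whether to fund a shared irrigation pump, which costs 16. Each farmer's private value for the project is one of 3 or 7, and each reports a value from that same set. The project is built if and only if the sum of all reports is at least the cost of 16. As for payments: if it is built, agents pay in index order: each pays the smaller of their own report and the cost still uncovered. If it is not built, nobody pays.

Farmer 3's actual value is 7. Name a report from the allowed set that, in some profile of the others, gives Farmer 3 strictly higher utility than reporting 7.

Suppose Farmer 1 reports 3, Farmer 2 reports 3 and Farmer 4 reports 7.
Report 7: project built, pays 7, utility 7 - 7 = 0.
Report 3: project built, pays 3, utility 7 - 3 = 4.
So reporting 3 beats truth here (4 > 0).

3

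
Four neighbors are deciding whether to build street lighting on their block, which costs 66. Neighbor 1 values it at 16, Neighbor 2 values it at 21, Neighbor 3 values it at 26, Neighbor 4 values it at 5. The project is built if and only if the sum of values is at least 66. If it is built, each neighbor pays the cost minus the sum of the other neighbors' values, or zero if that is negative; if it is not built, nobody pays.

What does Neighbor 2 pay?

19

Total value 68 ≥ cost 66, so the project is built.
The other neighbors' values sum to 47.
Cost minus that sum is 66 - 47 = 19.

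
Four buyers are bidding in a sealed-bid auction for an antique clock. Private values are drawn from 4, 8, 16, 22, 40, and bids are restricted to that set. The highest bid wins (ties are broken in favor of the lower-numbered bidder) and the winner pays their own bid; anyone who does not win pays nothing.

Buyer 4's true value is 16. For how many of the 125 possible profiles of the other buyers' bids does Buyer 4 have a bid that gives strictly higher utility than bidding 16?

1

Others bid (4, 4, 4): truth gives 0; bid 8 gives 8 > 0. Violating.
Others bid (4, 4, 8): truth gives 0; no alternative beats it.
Others bid (4, 4, 16): truth gives 0; no alternative beats it.
(Checking all 125 profiles: 1 has a profitable deviation, 124 do not.)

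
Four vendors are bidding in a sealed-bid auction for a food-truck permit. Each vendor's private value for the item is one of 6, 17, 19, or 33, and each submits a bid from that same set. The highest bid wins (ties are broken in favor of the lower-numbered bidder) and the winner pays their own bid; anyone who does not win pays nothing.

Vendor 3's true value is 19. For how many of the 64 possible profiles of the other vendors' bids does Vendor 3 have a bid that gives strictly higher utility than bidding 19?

Others bid (6, 6, 6): truth gives 0; bid 17 gives 2 > 0. Violating.
Others bid (6, 6, 17): truth gives 0; bid 17 gives 2 > 0. Violating.
Others bid (6, 6, 19): truth gives 0; no alternative beats it.
Others bid (6, 6, 33): truth gives 0; no alternative beats it.
(Checking all 64 profiles: 2 have a profitable deviation, 62 do not.)

2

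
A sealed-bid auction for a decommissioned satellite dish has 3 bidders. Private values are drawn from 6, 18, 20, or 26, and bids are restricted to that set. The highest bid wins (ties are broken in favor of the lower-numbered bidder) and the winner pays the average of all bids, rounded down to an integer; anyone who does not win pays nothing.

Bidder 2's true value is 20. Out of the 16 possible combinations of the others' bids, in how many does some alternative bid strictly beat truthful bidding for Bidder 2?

Others bid (6, 26): truth gives 0; bid 26 gives 1 > 0. Violating.
Others bid (20, 6): truth gives 0; bid 26 gives 3 > 0. Violating.
Others bid (6, 6): truth gives 10; no alternative beats it.
Others bid (6, 18): truth gives 6; no alternative beats it.
(Checking all 16 profiles: 2 have a profitable deviation, 14 do not.)

2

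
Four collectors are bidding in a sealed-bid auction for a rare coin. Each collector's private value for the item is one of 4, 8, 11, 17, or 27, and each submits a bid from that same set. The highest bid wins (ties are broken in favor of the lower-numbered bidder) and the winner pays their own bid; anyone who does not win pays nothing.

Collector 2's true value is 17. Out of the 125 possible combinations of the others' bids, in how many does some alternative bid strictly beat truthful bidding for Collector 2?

Others bid (4, 4, 4): truth gives 0; bid 8 gives 9 > 0. Violating.
Others bid (4, 4, 8): truth gives 0; bid 8 gives 9 > 0. Violating.
Others bid (4, 4, 11): truth gives 0; bid 11 gives 6 > 0. Violating.
Others bid (4, 8, 4): truth gives 0; bid 8 gives 9 > 0. Violating.
Others bid (4, 4, 17): truth gives 0; no alternative beats it.
Others bid (4, 4, 27): truth gives 0; no alternative beats it.
(Checking all 125 profiles: 18 have a profitable deviation, 107 do not.)

18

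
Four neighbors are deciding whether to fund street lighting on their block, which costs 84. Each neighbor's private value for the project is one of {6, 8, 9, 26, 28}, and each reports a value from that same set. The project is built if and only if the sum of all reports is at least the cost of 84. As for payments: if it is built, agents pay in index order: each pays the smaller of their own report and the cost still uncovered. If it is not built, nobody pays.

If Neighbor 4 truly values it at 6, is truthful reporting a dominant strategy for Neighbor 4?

Check each profile of the others' reports and compare truth against every alternative report.
Others report (28, 28, 28): truth gives 6, best alternative gives 6.
Others report (26, 28, 28): truth gives 4, best alternative gives 4.
Others report (28, 26, 28): truth gives 4, best alternative gives 4.
Others report (28, 28, 26): truth gives 4, best alternative gives 4.
Others report (26, 26, 28): truth gives 2, best alternative gives 2.
Others report (26, 28, 26): truth gives 2, best alternative gives 2.
(Remaining 119 profiles checked similarly; truth is weakly best in each.)
In every case the truthful report is at least as good as any alternative, so it is a dominant strategy.

Yes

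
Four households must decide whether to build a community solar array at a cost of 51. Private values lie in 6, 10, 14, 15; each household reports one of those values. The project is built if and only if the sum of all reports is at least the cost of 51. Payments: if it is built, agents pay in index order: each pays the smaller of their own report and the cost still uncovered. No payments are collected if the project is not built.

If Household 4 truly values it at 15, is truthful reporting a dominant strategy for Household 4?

Check each profile of the others' reports and compare truth against every alternative report.
Others report (15, 15, 15): truth gives 9, best alternative gives 9.
Others report (14, 15, 15): truth gives 8, best alternative gives 8.
Others report (15, 14, 15): truth gives 8, best alternative gives 8.
Others report (15, 15, 14): truth gives 8, best alternative gives 8.
Others report (14, 14, 15): truth gives 7, best alternative gives 7.
Others report (14, 15, 14): truth gives 7, best alternative gives 7.
(Remaining 58 profiles checked similarly; truth is weakly best in each.)
In every case the truthful report is at least as good as any alternative, so it is a dominant strategy.

Yes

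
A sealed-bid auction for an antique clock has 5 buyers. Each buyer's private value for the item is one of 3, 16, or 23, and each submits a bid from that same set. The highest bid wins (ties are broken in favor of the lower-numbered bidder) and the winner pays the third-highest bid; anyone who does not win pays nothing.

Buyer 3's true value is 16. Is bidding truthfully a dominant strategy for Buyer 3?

Consider the case where Buyer 1 bids 3, Buyer 2 bids 3, Buyer 4 bids 3 and Buyer 5 bids 23.
Truthful bid 16: loses, pays 0, utility 0.
Bid 23 instead: wins, pays 3, utility 16 - 3 = 13.
Since 13 > 0, bidding 23 is strictly better here, so truthful bidding is not dominant.

No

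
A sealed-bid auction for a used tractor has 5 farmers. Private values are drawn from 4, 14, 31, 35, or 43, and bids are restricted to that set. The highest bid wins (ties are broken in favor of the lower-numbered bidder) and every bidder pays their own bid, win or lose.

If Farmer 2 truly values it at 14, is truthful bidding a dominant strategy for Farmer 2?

Consider the case where Farmer 1 bids 4, Farmer 3 bids 4, Farmer 4 bids 4 and Farmer 5 bids 31.
Truthful bid 14: loses but pays 14, utility -14.
Bid 4 instead: loses but pays 4, utility -4.
Since -4 > -14, bidding 4 is strictly better here, so truthful bidding is not dominant.

No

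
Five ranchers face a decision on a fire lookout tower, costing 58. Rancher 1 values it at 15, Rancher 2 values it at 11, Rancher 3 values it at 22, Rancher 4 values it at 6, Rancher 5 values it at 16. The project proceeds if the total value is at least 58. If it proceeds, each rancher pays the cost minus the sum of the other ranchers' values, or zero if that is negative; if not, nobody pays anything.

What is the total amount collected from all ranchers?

Total value 70 ≥ cost 58, so it is built.
Rancher 1: others sum to 55; max(0, 58 - 55) = 3.
Rancher 2: others sum to 59; max(0, 58 - 59) = 0.
Rancher 3: others sum to 48; max(0, 58 - 48) = 10.
Rancher 4: others sum to 64; max(0, 58 - 64) = 0.
Rancher 5: others sum to 54; max(0, 58 - 54) = 4.
Total collected = 3 + 0 + 10 + 0 + 4 = 17.

17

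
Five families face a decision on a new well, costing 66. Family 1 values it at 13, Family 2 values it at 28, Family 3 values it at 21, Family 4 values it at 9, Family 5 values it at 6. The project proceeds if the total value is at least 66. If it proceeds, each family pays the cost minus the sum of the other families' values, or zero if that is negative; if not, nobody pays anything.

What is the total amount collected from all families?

Total value 77 ≥ cost 66, so it is built.
Family 1: others sum to 64; max(0, 66 - 64) = 2.
Family 2: others sum to 49; max(0, 66 - 49) = 17.
Family 3: others sum to 56; max(0, 66 - 56) = 10.
Family 4: others sum to 68; max(0, 66 - 68) = 0.
Family 5: others sum to 71; max(0, 66 - 71) = 0.
Total collected = 2 + 17 + 10 + 0 + 0 = 29.

29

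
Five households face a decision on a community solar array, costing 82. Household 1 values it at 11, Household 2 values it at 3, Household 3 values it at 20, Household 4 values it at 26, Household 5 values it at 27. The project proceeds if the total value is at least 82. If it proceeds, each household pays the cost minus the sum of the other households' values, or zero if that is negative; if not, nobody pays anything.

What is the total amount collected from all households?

Total value 87 ≥ cost 82, so it is built.
Household 1: others sum to 76; max(0, 82 - 76) = 6.
Household 2: others sum to 84; max(0, 82 - 84) = 0.
Household 3: others sum to 67; max(0, 82 - 67) = 15.
Household 4: others sum to 61; max(0, 82 - 61) = 21.
Household 5: others sum to 60; max(0, 82 - 60) = 22.
Total collected = 6 + 0 + 15 + 21 + 22 = 64.

64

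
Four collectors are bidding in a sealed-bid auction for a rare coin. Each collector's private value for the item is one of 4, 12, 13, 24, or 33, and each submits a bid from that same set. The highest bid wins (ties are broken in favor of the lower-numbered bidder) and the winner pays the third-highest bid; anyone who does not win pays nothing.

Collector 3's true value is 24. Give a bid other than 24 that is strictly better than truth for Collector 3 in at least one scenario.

Suppose Collector 1 bids 4, Collector 2 bids 4 and Collector 4 bids 33.
Bid 24: loses, pays 0, utility 0.
Bid 33: wins, pays 4, utility 24 - 4 = 20.
So bidding 33 beats truth here (20 > 0).

33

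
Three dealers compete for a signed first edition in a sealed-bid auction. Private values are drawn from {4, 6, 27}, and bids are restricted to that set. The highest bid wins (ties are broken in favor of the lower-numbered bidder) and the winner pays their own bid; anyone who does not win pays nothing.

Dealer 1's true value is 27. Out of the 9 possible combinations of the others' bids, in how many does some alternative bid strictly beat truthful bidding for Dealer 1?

Others bid (4, 4): truth gives 0; bid 4 gives 23 > 0. Violating.
Others bid (4, 6): truth gives 0; bid 6 gives 21 > 0. Violating.
Others bid (6, 4): truth gives 0; bid 6 gives 21 > 0. Violating.
Others bid (6, 6): truth gives 0; bid 6 gives 21 > 0. Violating.
Others bid (4, 27): truth gives 0; no alternative beats it.
Others bid (6, 27): truth gives 0; no alternative beats it.
(Checking all 9 profiles: 4 have a profitable deviation, 5 do not.)

4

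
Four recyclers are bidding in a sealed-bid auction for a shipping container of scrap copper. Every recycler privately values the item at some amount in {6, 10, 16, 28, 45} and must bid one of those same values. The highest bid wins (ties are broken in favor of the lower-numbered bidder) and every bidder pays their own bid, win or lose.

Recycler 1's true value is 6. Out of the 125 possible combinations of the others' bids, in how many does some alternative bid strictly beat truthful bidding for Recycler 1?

7

Others bid (6, 6, 10): truth gives -6; bid 10 gives -4 > -6. Violating.
Others bid (6, 10, 6): truth gives -6; bid 10 gives -4 > -6. Violating.
Others bid (6, 10, 10): truth gives -6; bid 10 gives -4 > -6. Violating.
Others bid (10, 6, 6): truth gives -6; bid 10 gives -4 > -6. Violating.
Others bid (6, 6, 6): truth gives 0; no alternative beats it.
Others bid (6, 6, 16): truth gives -6; no alternative beats it.
(Checking all 125 profiles: 7 have a profitable deviation, 118 do not.)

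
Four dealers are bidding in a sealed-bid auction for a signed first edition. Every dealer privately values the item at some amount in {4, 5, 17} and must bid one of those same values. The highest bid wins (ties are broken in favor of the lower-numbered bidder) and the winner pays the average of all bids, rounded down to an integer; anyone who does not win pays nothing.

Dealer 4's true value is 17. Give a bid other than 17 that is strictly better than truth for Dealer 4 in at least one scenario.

5

Suppose Dealer 1 bids 4, Dealer 2 bids 4 and Dealer 3 bids 4.
Bid 17: wins, pays 7, utility 17 - 7 = 10.
Bid 5: wins, pays 4, utility 17 - 4 = 13.
So bidding 5 beats truth here (13 > 10).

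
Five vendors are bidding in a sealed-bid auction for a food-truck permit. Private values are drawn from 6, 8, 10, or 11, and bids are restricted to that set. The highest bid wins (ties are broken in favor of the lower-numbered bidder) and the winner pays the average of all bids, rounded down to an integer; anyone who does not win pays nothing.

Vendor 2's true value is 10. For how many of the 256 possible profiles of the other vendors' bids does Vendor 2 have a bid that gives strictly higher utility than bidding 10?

Others bid (6, 6, 6, 8): truth gives 3; bid 8 gives 4 > 3. Violating.
Others bid (6, 6, 6, 11): truth gives 0; bid 11 gives 2 > 0. Violating.
Others bid (6, 6, 8, 6): truth gives 3; bid 8 gives 4 > 3. Violating.
Others bid (6, 6, 8, 11): truth gives 0; bid 11 gives 2 > 0. Violating.
Others bid (6, 6, 6, 6): truth gives 4; no alternative beats it.
Others bid (6, 6, 6, 10): truth gives 3; no alternative beats it.
(Checking all 256 profiles: 117 have a profitable deviation, 139 do not.)

117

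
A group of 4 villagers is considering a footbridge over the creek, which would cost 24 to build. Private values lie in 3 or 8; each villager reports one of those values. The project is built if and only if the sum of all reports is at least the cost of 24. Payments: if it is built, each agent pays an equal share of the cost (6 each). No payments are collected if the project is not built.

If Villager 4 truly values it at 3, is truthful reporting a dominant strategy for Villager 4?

Yes

Check each profile of the others' reports and compare truth against every alternative report.
Others report (3, 8, 8): truth gives 0, best alternative gives -3.
Others report (8, 3, 8): truth gives 0, best alternative gives -3.
Others report (8, 8, 3): truth gives 0, best alternative gives -3.
Others report (8, 8, 8): truth gives -3, best alternative gives -3.
Others report (3, 3, 3): truth gives 0, best alternative gives 0.
Others report (3, 3, 8): truth gives 0, best alternative gives 0.
(Remaining 2 profiles checked similarly; truth is weakly best in each.)
In every case the truthful report is at least as good as any alternative, so it is a dominant strategy.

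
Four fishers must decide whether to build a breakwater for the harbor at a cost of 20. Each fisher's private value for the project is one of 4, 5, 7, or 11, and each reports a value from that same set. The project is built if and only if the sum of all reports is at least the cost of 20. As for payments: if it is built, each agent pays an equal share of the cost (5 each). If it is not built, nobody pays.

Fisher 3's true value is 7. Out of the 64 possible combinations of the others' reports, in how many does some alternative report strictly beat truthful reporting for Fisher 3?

Others report (4, 4, 4): truth gives 0; report 11 gives 2 > 0. Violating.
Others report (4, 4, 5): truth gives 2; no alternative beats it.
Others report (4, 4, 7): truth gives 2; no alternative beats it.
(Checking all 64 profiles: 1 has a profitable deviation, 63 do not.)

1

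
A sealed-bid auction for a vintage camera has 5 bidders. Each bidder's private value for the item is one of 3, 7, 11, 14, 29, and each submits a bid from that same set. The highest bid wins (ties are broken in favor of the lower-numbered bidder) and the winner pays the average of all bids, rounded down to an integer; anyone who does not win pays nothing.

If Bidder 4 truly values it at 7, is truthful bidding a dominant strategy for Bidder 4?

No

Consider the case where Bidder 1 bids 3, Bidder 2 bids 3, Bidder 3 bids 3 and Bidder 5 bids 11.
Truthful bid 7: loses, pays 0, utility 0.
Bid 11 instead: wins, pays 6, utility 7 - 6 = 1.
Since 1 > 0, bidding 11 is strictly better here, so truthful bidding is not dominant.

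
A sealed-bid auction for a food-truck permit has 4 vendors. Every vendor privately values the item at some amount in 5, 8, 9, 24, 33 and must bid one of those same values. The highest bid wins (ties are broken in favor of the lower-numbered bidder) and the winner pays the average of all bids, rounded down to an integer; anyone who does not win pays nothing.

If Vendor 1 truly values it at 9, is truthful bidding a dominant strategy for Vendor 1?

Consider the case where Vendor 2 bids 5, Vendor 3 bids 5 and Vendor 4 bids 5.
Truthful bid 9: wins, pays 6, utility 9 - 6 = 3.
Bid 5 instead: wins, pays 5, utility 9 - 5 = 4.
Since 4 > 3, bidding 5 is strictly better here, so truthful bidding is not dominant.

No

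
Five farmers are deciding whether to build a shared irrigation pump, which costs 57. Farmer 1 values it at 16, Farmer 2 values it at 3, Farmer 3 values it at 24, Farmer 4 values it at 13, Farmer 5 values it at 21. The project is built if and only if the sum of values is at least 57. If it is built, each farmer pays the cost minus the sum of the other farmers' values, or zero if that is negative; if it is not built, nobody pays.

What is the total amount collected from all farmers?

5

Total value 77 ≥ cost 57, so it is built.
Farmer 1: others sum to 61; max(0, 57 - 61) = 0.
Farmer 2: others sum to 74; max(0, 57 - 74) = 0.
Farmer 3: others sum to 53; max(0, 57 - 53) = 4.
Farmer 4: others sum to 64; max(0, 57 - 64) = 0.
Farmer 5: others sum to 56; max(0, 57 - 56) = 1.
Total collected = 0 + 0 + 4 + 0 + 1 = 5.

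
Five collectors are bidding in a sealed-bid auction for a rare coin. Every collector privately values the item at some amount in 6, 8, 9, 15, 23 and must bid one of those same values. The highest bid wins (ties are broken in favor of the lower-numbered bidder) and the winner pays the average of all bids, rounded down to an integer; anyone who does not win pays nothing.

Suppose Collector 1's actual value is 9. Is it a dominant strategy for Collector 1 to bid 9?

No

Consider the case where Collector 2 bids 6, Collector 3 bids 6, Collector 4 bids 6 and Collector 5 bids 8.
Truthful bid 9: wins, pays 7, utility 9 - 7 = 2.
Bid 8 instead: wins, pays 6, utility 9 - 6 = 3.
Since 3 > 2, bidding 8 is strictly better here, so truthful bidding is not dominant.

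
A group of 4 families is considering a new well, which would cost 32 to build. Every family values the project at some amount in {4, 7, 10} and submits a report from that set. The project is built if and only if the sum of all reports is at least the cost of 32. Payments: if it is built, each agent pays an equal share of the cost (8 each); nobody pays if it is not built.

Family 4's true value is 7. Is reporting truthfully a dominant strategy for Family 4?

No

Consider the case where Family 1 reports 7, Family 2 reports 10 and Family 3 reports 10.
Truthful report 7: project built, pays 8, utility 7 - 8 = -1.
Report 4 instead: project not built, utility 0.
Since 0 > -1, reporting 4 is strictly better here, so truthful reporting is not dominant.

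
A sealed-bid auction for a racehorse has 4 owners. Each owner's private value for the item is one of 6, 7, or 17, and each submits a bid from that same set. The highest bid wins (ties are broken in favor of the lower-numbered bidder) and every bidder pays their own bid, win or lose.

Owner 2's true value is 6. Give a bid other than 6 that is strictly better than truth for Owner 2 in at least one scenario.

Suppose Owner 1 bids 6, Owner 3 bids 6 and Owner 4 bids 6.
Bid 6: loses but pays 6, utility -6.
Bid 7: wins, pays 7, utility 6 - 7 = -1.
So bidding 7 beats truth here (-1 > -6).

7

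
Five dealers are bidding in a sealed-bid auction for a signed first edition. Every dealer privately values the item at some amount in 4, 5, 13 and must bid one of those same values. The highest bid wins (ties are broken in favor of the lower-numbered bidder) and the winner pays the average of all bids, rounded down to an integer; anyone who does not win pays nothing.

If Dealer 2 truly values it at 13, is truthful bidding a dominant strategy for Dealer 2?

Consider the case where Dealer 1 bids 4, Dealer 3 bids 4, Dealer 4 bids 4 and Dealer 5 bids 4.
Truthful bid 13: wins, pays 5, utility 13 - 5 = 8.
Bid 5 instead: wins, pays 4, utility 13 - 4 = 9.
Since 9 > 8, bidding 5 is strictly better here, so truthful bidding is not dominant.

No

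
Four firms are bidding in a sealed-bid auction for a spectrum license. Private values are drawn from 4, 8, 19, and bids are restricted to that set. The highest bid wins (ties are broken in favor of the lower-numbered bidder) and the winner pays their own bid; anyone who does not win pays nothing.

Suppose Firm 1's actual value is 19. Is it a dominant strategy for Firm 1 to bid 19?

Consider the case where Firm 2 bids 4, Firm 3 bids 4 and Firm 4 bids 4.
Truthful bid 19: wins, pays 19, utility 19 - 19 = 0.
Bid 4 instead: wins, pays 4, utility 19 - 4 = 15.
Since 15 > 0, bidding 4 is strictly better here, so truthful bidding is not dominant.

No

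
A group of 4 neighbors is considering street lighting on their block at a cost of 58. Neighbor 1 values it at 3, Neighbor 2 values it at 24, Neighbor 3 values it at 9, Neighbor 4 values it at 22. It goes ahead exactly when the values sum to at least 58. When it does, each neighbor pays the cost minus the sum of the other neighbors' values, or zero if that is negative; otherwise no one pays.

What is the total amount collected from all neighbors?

58

Total value 58 ≥ cost 58, so it is built.
Neighbor 1: others sum to 55; max(0, 58 - 55) = 3.
Neighbor 2: others sum to 34; max(0, 58 - 34) = 24.
Neighbor 3: others sum to 49; max(0, 58 - 49) = 9.
Neighbor 4: others sum to 36; max(0, 58 - 36) = 22.
Total collected = 3 + 24 + 9 + 22 = 58.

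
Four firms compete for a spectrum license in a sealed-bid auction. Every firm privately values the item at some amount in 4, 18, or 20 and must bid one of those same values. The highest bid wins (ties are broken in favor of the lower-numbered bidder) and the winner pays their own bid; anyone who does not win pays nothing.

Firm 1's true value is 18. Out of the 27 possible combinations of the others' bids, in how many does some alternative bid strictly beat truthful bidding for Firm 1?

1

Others bid (4, 4, 4): truth gives 0; bid 4 gives 14 > 0. Violating.
Others bid (4, 4, 18): truth gives 0; no alternative beats it.
Others bid (4, 4, 20): truth gives 0; no alternative beats it.
(Checking all 27 profiles: 1 has a profitable deviation, 26 do not.)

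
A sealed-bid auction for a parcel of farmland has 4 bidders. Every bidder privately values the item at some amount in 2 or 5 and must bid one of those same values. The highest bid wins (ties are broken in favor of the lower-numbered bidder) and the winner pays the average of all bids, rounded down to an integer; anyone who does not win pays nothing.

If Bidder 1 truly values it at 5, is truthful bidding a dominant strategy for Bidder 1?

Yes

Check each profile of the others' bids and compare truth against every alternative bid.
Others bid (2, 2, 5): truth gives 2, best alternative gives 0.
Others bid (2, 5, 2): truth gives 2, best alternative gives 0.
Others bid (5, 2, 2): truth gives 2, best alternative gives 0.
Others bid (2, 5, 5): truth gives 1, best alternative gives 0.
Others bid (5, 2, 5): truth gives 1, best alternative gives 0.
Others bid (5, 5, 2): truth gives 1, best alternative gives 0.
(Remaining 2 profiles checked similarly; truth is weakly best in each.)
In every case the truthful bid is at least as good as any alternative, so it is a dominant strategy.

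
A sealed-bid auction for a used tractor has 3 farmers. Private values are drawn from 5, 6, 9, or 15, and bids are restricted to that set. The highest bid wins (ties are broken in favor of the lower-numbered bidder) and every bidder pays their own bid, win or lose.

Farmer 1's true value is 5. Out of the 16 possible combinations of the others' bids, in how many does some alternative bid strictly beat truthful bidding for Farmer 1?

8

Others bid (5, 6): truth gives -5; bid 6 gives -1 > -5. Violating.
Others bid (5, 9): truth gives -5; bid 9 gives -4 > -5. Violating.
Others bid (6, 5): truth gives -5; bid 6 gives -1 > -5. Violating.
Others bid (6, 6): truth gives -5; bid 6 gives -1 > -5. Violating.
Others bid (5, 5): truth gives 0; no alternative beats it.
Others bid (5, 15): truth gives -5; no alternative beats it.
(Checking all 16 profiles: 8 have a profitable deviation, 8 do not.)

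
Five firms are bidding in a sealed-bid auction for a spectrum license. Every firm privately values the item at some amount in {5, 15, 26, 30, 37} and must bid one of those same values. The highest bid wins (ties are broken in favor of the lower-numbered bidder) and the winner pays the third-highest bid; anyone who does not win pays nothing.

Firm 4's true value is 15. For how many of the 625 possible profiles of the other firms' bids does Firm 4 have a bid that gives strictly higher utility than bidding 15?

Others bid (5, 5, 5, 26): truth gives 0; bid 26 gives 10 > 0. Violating.
Others bid (5, 5, 5, 30): truth gives 0; bid 30 gives 10 > 0. Violating.
Others bid (5, 5, 5, 37): truth gives 0; bid 37 gives 10 > 0. Violating.
Others bid (5, 5, 15, 5): truth gives 0; bid 26 gives 10 > 0. Violating.
Others bid (5, 5, 5, 5): truth gives 10; no alternative beats it.
Others bid (5, 5, 5, 15): truth gives 10; no alternative beats it.
(Checking all 625 profiles: 12 have a profitable deviation, 613 do not.)

12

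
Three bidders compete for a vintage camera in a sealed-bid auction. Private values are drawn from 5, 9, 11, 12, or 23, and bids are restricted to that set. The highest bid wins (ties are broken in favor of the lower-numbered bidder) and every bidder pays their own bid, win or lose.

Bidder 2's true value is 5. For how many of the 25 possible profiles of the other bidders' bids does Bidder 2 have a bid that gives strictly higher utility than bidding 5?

2

Others bid (5, 5): truth gives -5; bid 9 gives -4 > -5. Violating.
Others bid (5, 9): truth gives -5; bid 9 gives -4 > -5. Violating.
Others bid (5, 11): truth gives -5; no alternative beats it.
Others bid (5, 12): truth gives -5; no alternative beats it.
(Checking all 25 profiles: 2 have a profitable deviation, 23 do not.)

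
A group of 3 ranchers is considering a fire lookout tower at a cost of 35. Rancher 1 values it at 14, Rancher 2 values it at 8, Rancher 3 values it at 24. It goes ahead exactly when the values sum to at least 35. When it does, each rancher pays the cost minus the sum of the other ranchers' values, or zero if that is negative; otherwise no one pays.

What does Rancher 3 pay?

13

Total value 46 ≥ cost 35, so the project is built.
The other ranchers' values sum to 22.
Cost minus that sum is 35 - 22 = 13.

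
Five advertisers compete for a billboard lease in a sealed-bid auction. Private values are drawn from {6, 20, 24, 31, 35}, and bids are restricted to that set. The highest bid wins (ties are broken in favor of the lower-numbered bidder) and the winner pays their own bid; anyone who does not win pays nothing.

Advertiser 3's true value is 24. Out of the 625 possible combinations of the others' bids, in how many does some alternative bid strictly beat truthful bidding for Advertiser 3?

4

Others bid (6, 6, 6, 6): truth gives 0; bid 20 gives 4 > 0. Violating.
Others bid (6, 6, 6, 20): truth gives 0; bid 20 gives 4 > 0. Violating.
Others bid (6, 6, 20, 6): truth gives 0; bid 20 gives 4 > 0. Violating.
Others bid (6, 6, 20, 20): truth gives 0; bid 20 gives 4 > 0. Violating.
Others bid (6, 6, 6, 24): truth gives 0; no alternative beats it.
Others bid (6, 6, 6, 31): truth gives 0; no alternative beats it.
(Checking all 625 profiles: 4 have a profitable deviation, 621 do not.)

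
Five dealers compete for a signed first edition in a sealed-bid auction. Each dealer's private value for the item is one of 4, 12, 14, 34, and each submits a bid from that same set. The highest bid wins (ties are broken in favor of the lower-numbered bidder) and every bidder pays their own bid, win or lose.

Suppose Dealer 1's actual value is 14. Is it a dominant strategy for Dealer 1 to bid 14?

Consider the case where Dealer 2 bids 4, Dealer 3 bids 4, Dealer 4 bids 4 and Dealer 5 bids 4.
Truthful bid 14: wins, pays 14, utility 14 - 14 = 0.
Bid 4 instead: wins, pays 4, utility 14 - 4 = 10.
Since 10 > 0, bidding 4 is strictly better here, so truthful bidding is not dominant.

No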